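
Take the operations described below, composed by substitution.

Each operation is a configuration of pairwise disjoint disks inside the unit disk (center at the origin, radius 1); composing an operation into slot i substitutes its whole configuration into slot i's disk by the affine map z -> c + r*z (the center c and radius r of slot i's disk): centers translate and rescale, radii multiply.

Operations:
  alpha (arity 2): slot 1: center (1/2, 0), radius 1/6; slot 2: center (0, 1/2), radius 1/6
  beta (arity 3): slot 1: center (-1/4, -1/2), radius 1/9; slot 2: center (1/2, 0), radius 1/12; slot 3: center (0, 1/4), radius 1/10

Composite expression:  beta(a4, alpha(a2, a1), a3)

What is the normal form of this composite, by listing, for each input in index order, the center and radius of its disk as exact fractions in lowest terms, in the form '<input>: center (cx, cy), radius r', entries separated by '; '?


a1: center (1/2, 1/24), radius 1/72; a2: center (13/24, 0), radius 1/72; a3: center (0, 1/4), radius 1/10; a4: center (-1/4, -1/2), radius 1/9

Follow each a-input down from beta: c' goes to c + r*c', radius to r*r'.
tracing a4 down its 1-map path: center (-1/4, -1/2), radius 1/9
tracing a2 down its 2-map path: center (13/24, 0), radius 1/72
tracing a1 down its 2-map path: center (1/2, 1/24), radius 1/72
tracing a3 down its 1-map path: center (0, 1/4), radius 1/10


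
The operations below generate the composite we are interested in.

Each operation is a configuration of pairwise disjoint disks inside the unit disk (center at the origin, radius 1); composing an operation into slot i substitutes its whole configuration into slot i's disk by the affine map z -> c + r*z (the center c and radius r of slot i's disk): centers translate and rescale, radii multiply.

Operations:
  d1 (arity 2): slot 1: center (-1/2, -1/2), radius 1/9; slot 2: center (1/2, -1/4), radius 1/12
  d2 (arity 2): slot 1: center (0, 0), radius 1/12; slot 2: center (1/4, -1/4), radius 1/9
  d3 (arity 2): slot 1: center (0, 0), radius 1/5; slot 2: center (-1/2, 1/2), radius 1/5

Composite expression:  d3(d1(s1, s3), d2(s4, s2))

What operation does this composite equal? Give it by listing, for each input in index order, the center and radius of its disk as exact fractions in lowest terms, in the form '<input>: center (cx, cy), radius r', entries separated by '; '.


s1: center (-1/10, -1/10), radius 1/45; s2: center (-9/20, 9/20), radius 1/45; s3: center (1/10, -1/20), radius 1/60; s4: center (-1/2, 1/2), radius 1/60

Each s-disk chains the slot maps above it in d3; radii multiply.
input s1: applying the 2 nested substitutions gives center (-1/10, -1/10), radius 1/45
input s3: applying the 2 nested substitutions gives center (1/10, -1/20), radius 1/60
input s4: applying the 2 nested substitutions gives center (-1/2, 1/2), radius 1/60
input s2: applying the 2 nested substitutions gives center (-9/20, 9/20), radius 1/45


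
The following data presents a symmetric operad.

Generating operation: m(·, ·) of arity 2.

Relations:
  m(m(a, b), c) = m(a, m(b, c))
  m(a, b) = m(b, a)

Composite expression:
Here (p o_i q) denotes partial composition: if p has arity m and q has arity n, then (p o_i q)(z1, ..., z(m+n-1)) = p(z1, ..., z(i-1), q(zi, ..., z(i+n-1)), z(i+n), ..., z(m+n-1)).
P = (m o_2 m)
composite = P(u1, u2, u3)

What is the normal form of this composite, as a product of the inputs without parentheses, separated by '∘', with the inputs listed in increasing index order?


u1 ∘ u2 ∘ u3


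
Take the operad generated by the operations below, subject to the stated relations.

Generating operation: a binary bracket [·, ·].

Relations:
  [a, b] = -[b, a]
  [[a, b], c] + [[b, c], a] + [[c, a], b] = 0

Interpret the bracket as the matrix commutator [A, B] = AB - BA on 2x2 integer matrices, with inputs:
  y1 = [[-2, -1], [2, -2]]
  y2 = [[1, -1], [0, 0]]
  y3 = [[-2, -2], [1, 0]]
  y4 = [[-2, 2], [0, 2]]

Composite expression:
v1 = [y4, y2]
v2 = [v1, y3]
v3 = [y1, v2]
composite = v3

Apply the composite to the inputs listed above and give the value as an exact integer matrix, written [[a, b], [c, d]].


[y4, y2] = [[0, 2], [0, 0]]
[[y4, y2], y3] = [[2, 4], [0, -2]]
[y1, [[y4, y2], y3]] = [[-8, 4], [8, 8]]

[[-8, 4], [8, 8]]


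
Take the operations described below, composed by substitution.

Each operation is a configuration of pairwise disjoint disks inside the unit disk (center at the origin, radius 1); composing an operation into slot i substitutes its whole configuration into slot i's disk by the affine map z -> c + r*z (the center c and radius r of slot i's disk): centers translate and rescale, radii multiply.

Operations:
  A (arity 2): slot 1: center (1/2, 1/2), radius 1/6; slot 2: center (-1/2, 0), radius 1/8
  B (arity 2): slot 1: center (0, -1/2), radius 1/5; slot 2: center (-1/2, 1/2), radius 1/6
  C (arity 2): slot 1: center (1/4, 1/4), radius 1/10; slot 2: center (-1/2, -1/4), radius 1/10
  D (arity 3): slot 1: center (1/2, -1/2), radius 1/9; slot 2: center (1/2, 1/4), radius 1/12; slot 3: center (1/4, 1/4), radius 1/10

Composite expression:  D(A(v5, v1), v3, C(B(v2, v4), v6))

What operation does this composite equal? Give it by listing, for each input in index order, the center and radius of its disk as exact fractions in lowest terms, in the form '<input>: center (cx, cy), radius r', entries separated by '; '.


Nesting under D composes maps z -> c + r*z down each v-path.
v5 passes through 2 substitutions, ending at center (5/9, -4/9), radius 1/54
v1 passes through 2 substitutions, ending at center (4/9, -1/2), radius 1/72
v3 passes through 1 substitution, ending at center (1/2, 1/4), radius 1/12
v2 passes through 3 substitutions, ending at center (11/40, 27/100), radius 1/500
v4 passes through 3 substitutions, ending at center (27/100, 7/25), radius 1/600
v6 passes through 2 substitutions, ending at center (1/5, 9/40), radius 1/100

v1: center (4/9, -1/2), radius 1/72; v2: center (11/40, 27/100), radius 1/500; v3: center (1/2, 1/4), radius 1/12; v4: center (27/100, 7/25), radius 1/600; v5: center (5/9, -4/9), radius 1/54; v6: center (1/5, 9/40), radius 1/100


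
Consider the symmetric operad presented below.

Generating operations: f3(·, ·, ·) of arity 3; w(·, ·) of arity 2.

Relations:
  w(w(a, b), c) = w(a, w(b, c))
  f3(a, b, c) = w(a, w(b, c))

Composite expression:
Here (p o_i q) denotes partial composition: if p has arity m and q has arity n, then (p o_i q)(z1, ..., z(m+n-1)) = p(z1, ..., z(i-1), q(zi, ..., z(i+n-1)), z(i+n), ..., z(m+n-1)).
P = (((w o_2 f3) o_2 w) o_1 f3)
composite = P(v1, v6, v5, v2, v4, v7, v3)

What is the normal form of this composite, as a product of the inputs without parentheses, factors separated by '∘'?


v1 ∘ v6 ∘ v5 ∘ v2 ∘ v4 ∘ v7 ∘ v3

The w-tree's shape is irrelevant; the v-reading-order decides.
f3(v1, v6, v5) linearizes to v1 ∘ v6 ∘ v5
w(v2, v4) linearizes to v2 ∘ v4
f3(w(v2, v4), v7, v3) linearizes to v2 ∘ v4 ∘ v7 ∘ v3
w(f3(v1, v6, v5), f3(w(v2, v4), v7, v3)) linearizes to v1 ∘ v6 ∘ v5 ∘ v2 ∘ v4 ∘ v7 ∘ v3


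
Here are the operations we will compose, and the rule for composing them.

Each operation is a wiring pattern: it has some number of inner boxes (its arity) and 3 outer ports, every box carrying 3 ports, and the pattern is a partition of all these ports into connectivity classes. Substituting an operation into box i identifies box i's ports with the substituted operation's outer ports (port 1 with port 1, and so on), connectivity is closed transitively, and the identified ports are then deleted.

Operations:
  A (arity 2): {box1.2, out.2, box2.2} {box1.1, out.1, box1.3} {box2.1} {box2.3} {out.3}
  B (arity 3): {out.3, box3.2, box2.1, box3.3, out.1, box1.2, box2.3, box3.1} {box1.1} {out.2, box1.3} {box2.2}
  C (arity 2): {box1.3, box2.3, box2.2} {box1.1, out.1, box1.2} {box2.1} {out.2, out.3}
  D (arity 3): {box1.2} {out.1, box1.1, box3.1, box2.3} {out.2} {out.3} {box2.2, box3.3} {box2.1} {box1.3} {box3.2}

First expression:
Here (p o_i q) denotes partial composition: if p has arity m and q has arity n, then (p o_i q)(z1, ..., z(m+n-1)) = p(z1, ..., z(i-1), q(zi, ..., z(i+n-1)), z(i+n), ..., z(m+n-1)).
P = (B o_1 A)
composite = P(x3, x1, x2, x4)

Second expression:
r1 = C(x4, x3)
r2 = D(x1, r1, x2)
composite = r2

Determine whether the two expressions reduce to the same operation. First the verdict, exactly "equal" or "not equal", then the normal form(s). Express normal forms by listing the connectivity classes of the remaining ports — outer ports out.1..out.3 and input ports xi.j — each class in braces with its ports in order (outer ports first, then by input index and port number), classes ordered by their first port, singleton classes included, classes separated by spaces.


The first expression, normalized: {out.1, out.3, x1.2, x2.1, x2.3, x3.2, x4.1, x4.2, x4.3} {out.2} {x1.1} {x1.3} {x2.2} {x3.1, x3.3}
The second expression, normalized: {out.1, x1.1, x2.1, x2.3} {out.2} {out.3} {x1.2} {x1.3} {x2.2} {x3.1} {x3.2, x3.3, x4.3} {x4.1, x4.2}
They disagree, so not equal.

not equal; the first gives {out.1, out.3, x1.2, x2.1, x2.3, x3.2, x4.1, x4.2, x4.3} {out.2} {x1.1} {x1.3} {x2.2} {x3.1, x3.3} and the second {out.1, x1.1, x2.1, x2.3} {out.2} {out.3} {x1.2} {x1.3} {x2.2} {x3.1} {x3.2, x3.3, x4.3} {x4.1, x4.2}


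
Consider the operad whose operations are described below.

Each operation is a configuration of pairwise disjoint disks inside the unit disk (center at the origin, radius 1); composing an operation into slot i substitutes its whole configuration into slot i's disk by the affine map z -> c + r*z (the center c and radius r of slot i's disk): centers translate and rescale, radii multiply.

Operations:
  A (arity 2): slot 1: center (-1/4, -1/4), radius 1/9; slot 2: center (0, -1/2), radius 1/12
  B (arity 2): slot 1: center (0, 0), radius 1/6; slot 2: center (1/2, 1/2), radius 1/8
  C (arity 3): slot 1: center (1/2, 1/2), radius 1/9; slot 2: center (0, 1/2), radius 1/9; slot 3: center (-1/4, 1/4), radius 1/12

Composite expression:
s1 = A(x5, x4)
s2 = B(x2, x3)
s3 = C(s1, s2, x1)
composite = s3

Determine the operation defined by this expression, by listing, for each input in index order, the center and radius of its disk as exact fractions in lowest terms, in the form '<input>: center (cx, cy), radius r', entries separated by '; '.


x1: center (-1/4, 1/4), radius 1/12; x2: center (0, 1/2), radius 1/54; x3: center (1/18, 5/9), radius 1/72; x4: center (1/2, 4/9), radius 1/108; x5: center (17/36, 17/36), radius 1/81


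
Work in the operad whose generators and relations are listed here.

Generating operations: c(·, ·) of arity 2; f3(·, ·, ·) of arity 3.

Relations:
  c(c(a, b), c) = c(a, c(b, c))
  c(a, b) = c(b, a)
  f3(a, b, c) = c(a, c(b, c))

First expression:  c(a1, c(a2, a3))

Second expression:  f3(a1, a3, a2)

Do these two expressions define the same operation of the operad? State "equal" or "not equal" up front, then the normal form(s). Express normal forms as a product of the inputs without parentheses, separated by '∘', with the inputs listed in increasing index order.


The first expression reduces to a1 ∘ a2 ∘ a3
The second expression reduces to a1 ∘ a2 ∘ a3
The normal forms match — equal.

equal; the common form is a1 ∘ a2 ∘ a3


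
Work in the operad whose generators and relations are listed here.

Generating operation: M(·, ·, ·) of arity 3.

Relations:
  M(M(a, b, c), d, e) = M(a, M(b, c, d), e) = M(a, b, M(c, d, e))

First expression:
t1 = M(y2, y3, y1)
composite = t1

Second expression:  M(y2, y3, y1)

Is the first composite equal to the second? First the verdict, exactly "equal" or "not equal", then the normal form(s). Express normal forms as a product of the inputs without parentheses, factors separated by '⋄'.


Normal form of the first expression: y2 ⋄ y3 ⋄ y1
Normal form of the second expression: y2 ⋄ y3 ⋄ y1
The normal forms match — equal.

equal; the common form is y2 ⋄ y3 ⋄ y1


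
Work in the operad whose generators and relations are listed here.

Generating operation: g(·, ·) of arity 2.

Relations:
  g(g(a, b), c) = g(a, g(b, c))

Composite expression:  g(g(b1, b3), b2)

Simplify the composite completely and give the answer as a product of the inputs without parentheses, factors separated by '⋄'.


Under associativity of g, the answer is the b's in reading order.
g(b1, b3) linearizes to b1 ⋄ b3
g(g(b1, b3), b2) linearizes to b1 ⋄ b3 ⋄ b2

b1 ⋄ b3 ⋄ b2


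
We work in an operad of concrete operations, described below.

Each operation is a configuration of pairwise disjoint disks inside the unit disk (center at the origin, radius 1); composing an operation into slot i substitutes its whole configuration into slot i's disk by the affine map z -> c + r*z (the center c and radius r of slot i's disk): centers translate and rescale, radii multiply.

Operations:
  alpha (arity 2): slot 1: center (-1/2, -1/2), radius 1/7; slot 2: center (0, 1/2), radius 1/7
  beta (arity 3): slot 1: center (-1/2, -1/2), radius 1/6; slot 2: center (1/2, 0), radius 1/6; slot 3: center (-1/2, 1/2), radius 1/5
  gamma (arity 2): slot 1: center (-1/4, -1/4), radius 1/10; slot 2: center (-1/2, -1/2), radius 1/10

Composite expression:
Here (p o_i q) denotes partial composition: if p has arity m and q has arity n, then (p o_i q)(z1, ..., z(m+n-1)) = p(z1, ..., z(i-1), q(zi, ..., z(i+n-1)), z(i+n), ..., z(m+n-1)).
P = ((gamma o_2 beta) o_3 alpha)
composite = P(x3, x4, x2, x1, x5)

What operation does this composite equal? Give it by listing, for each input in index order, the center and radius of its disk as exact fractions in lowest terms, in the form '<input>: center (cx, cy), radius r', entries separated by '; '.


Each x-disk chains the slot maps above it in gamma; radii multiply.
input x3: composing its 1 substitution step yields center (-1/4, -1/4), radius 1/10
input x4: composing its 2 substitution steps yields center (-11/20, -11/20), radius 1/60
input x2: composing its 3 substitution steps yields center (-11/24, -61/120), radius 1/420
input x1: composing its 3 substitution steps yields center (-9/20, -59/120), radius 1/420
input x5: composing its 2 substitution steps yields center (-11/20, -9/20), radius 1/50

x1: center (-9/20, -59/120), radius 1/420; x2: center (-11/24, -61/120), radius 1/420; x3: center (-1/4, -1/4), radius 1/10; x4: center (-11/20, -11/20), radius 1/60; x5: center (-11/20, -9/20), radius 1/50


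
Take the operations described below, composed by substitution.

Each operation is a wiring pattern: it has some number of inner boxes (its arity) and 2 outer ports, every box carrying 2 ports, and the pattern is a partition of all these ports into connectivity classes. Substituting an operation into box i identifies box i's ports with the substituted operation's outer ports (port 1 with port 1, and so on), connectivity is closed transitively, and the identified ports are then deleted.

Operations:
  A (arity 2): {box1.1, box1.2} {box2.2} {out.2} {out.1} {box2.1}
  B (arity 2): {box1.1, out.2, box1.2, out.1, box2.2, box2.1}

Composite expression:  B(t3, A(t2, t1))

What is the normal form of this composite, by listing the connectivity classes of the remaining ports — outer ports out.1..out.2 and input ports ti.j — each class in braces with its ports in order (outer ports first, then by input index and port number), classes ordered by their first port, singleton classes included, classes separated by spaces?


{out.1, out.2, t3.1, t3.2} {t1.1} {t1.2} {t2.1, t2.2}


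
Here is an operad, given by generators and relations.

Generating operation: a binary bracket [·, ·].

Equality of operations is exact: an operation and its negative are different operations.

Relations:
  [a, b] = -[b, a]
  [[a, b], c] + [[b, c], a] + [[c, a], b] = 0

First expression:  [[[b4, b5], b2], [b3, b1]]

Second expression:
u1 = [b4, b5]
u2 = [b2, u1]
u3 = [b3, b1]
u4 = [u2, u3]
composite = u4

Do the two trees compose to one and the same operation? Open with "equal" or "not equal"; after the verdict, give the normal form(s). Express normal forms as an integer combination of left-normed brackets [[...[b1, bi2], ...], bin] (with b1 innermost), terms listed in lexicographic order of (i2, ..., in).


not equal; first: -[[[[b1, b3], b2], b4], b5] + [[[[b1, b3], b2], b5], b4] + [[[[b1, b3], b4], b5], b2] - [[[[b1, b3], b5], b4], b2]; second: [[[[b1, b3], b2], b4], b5] - [[[[b1, b3], b2], b5], b4] - [[[[b1, b3], b4], b5], b2] + [[[[b1, b3], b5], b4], b2]

The first expression, normalized: -[[[[b1, b3], b2], b4], b5] + [[[[b1, b3], b2], b5], b4] + [[[[b1, b3], b4], b5], b2] - [[[[b1, b3], b5], b4], b2]
The second expression, normalized: [[[[b1, b3], b2], b4], b5] - [[[[b1, b3], b2], b5], b4] - [[[[b1, b3], b4], b5], b2] + [[[[b1, b3], b5], b4], b2]
The forms do not match — not equal.


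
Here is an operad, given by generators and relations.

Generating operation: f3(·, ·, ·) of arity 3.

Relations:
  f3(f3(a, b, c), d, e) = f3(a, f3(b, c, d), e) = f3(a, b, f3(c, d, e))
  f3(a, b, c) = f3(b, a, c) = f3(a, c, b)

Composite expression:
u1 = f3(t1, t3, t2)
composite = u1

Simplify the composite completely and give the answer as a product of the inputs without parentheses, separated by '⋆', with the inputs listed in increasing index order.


t1 ⋆ t2 ⋆ t3


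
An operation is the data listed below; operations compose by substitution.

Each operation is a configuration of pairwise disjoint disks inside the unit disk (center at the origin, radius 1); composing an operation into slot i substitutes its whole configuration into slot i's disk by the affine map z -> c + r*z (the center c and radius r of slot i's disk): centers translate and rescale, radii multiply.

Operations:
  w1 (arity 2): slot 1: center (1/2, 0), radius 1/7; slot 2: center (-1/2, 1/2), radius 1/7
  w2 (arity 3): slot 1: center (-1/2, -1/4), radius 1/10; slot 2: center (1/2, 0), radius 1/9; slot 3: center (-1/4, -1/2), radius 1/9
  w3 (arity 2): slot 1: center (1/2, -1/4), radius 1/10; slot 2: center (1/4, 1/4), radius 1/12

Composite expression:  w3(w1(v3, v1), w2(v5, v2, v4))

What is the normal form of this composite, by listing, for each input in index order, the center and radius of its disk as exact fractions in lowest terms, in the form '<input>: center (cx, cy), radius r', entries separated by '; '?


Affine substitution under w3: radii multiply and v-centers shift.
input v3: composing its 2 substitution steps yields center (11/20, -1/4), radius 1/70
input v1: composing its 2 substitution steps yields center (9/20, -1/5), radius 1/70
input v5: composing its 2 substitution steps yields center (5/24, 11/48), radius 1/120
input v2: composing its 2 substitution steps yields center (7/24, 1/4), radius 1/108
input v4: composing its 2 substitution steps yields center (11/48, 5/24), radius 1/108

v1: center (9/20, -1/5), radius 1/70; v2: center (7/24, 1/4), radius 1/108; v3: center (11/20, -1/4), radius 1/70; v4: center (11/48, 5/24), radius 1/108; v5: center (5/24, 11/48), radius 1/120


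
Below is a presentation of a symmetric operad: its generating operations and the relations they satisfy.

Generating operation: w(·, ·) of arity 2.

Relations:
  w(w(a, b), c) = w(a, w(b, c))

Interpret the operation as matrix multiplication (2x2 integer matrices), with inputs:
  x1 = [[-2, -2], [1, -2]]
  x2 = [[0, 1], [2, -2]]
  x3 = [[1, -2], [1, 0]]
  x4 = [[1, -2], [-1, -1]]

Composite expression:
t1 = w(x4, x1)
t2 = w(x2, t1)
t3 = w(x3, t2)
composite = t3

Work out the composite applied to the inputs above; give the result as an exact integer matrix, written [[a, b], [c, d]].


w(x4, x1) = [[-4, 2], [1, 4]]
w(x2, w(x4, x1)) = [[1, 4], [-10, -4]]
w(x3, w(x2, w(x4, x1))) = [[21, 12], [1, 4]]

[[21, 12], [1, 4]]


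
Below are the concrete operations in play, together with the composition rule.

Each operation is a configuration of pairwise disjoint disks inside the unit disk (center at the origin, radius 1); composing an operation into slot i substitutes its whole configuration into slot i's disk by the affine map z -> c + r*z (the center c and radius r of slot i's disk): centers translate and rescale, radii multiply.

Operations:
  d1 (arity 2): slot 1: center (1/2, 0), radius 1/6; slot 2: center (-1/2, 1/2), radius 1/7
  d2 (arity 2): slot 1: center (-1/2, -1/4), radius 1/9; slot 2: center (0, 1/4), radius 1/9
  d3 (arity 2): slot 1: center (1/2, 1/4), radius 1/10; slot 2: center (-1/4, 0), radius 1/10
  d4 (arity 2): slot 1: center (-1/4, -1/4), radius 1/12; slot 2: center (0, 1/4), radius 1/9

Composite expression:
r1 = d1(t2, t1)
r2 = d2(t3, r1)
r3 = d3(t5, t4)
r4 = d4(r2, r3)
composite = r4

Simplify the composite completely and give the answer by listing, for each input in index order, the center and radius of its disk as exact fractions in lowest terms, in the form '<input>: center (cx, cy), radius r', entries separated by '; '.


Each t-disk chains the slot maps above it in d4; radii multiply.
t3: after 2 affine steps, its disk has center (-7/24, -13/48), radius 1/108
t2: after 3 affine steps, its disk has center (-53/216, -11/48), radius 1/648
t1: after 3 affine steps, its disk has center (-55/216, -97/432), radius 1/756
t5: after 2 affine steps, its disk has center (1/18, 5/18), radius 1/90
t4: after 2 affine steps, its disk has center (-1/36, 1/4), radius 1/90

t1: center (-55/216, -97/432), radius 1/756; t2: center (-53/216, -11/48), radius 1/648; t3: center (-7/24, -13/48), radius 1/108; t4: center (-1/36, 1/4), radius 1/90; t5: center (1/18, 5/18), radius 1/90


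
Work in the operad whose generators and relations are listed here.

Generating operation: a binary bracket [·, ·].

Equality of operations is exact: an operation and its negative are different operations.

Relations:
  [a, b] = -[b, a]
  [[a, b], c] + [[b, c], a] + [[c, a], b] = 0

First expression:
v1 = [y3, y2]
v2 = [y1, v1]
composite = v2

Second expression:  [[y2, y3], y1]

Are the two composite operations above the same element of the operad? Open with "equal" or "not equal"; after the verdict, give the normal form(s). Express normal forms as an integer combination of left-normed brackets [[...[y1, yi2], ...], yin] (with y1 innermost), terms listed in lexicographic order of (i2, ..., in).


The first expression reduces to -[[y1, y2], y3] + [[y1, y3], y2]
The second expression reduces to -[[y1, y2], y3] + [[y1, y3], y2]
Both agree, so they are equal.

equal — both sides give -[[y1, y2], y3] + [[y1, y3], y2]


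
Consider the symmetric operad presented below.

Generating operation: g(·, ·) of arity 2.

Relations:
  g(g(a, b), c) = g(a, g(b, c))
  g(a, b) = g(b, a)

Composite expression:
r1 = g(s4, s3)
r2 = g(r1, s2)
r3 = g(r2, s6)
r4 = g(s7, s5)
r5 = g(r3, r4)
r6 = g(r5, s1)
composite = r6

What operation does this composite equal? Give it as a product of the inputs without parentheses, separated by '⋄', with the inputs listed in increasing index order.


s1 ⋄ s2 ⋄ s3 ⋄ s4 ⋄ s5 ⋄ s6 ⋄ s7

Key point: g commutes, so take the s-inputs in any fixed order.
g(s4, s3) spells out as s4 ⋄ s3
g(g(s4, s3), s2) spells out as s4 ⋄ s3 ⋄ s2
g(g(g(s4, s3), s2), s6) spells out as s4 ⋄ s3 ⋄ s2 ⋄ s6
g(s7, s5) spells out as s7 ⋄ s5
g(g(g(g(s4, s3), s2), s6), g(s7, s5)) spells out as s4 ⋄ s3 ⋄ s2 ⋄ s6 ⋄ s7 ⋄ s5
g(g(g(g(g(s4, s3), s2), s6), g(s7, s5)), s1) spells out as s4 ⋄ s3 ⋄ s2 ⋄ s6 ⋄ s7 ⋄ s5 ⋄ s1
commutativity sorts the factors: s1 ⋄ s2 ⋄ s3 ⋄ s4 ⋄ s5 ⋄ s6 ⋄ s7


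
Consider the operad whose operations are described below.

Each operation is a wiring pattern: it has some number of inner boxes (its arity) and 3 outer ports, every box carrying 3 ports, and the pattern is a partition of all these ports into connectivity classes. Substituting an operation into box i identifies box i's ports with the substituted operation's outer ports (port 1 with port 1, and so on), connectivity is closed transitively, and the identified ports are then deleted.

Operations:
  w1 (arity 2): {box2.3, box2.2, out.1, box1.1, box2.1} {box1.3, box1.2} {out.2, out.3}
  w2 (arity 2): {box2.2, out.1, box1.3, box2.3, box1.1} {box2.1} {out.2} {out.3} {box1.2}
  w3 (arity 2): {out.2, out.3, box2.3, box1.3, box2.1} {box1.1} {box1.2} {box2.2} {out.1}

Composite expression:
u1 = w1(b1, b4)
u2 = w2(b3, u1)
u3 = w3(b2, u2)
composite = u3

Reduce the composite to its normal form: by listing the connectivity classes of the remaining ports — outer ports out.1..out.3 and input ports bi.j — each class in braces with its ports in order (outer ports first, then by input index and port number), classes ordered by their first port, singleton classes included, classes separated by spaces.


After gluing at w3, chains via deleted ports link the b-ports.
after w1, the pattern on (b1, b4) reads {out.1, b1.1, b4.1, b4.2, b4.3} {out.2, out.3} {b1.2, b1.3} (out.j = its outer ports)
after w2, the pattern on (b3, b1, b4) reads {out.1, b3.1, b3.3} {out.2} {out.3} {b1.1, b4.1, b4.2, b4.3} {b1.2, b1.3} {b3.2} (out.j = its outer ports)
after w3, the pattern on (b2, b3, b1, b4) reads {out.1} {out.2, out.3, b2.3, b3.1, b3.3} {b1.1, b4.1, b4.2, b4.3} {b1.2, b1.3} {b2.1} {b2.2} {b3.2} (out.j = its outer ports)

{out.1} {out.2, out.3, b2.3, b3.1, b3.3} {b1.1, b4.1, b4.2, b4.3} {b1.2, b1.3} {b2.1} {b2.2} {b3.2}


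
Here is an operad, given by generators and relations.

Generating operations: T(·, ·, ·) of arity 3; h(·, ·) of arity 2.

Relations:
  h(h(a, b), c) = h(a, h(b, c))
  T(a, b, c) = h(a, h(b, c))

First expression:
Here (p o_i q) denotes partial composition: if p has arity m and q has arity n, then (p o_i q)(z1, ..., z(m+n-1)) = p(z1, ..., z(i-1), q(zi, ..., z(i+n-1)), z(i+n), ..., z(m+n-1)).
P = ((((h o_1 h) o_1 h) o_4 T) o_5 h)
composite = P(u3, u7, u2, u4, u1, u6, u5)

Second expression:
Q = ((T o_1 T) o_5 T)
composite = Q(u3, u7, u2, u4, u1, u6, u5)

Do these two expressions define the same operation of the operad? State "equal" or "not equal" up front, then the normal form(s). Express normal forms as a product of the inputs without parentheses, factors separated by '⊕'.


In normal form, the first expression is u3 ⊕ u7 ⊕ u2 ⊕ u4 ⊕ u1 ⊕ u6 ⊕ u5
In normal form, the second expression is u3 ⊕ u7 ⊕ u2 ⊕ u4 ⊕ u1 ⊕ u6 ⊕ u5
The forms coincide; equal.

equal; both compose to u3 ⊕ u7 ⊕ u2 ⊕ u4 ⊕ u1 ⊕ u6 ⊕ u5


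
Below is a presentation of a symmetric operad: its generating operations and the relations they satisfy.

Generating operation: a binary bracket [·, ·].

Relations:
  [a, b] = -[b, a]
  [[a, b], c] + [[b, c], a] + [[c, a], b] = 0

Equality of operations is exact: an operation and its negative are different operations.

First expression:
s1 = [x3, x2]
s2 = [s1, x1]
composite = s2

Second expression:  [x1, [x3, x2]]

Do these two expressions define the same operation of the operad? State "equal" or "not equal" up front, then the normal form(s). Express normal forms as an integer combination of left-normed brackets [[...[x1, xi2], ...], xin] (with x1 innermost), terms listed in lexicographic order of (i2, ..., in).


not equal — first [[x1, x2], x3] - [[x1, x3], x2], second -[[x1, x2], x3] + [[x1, x3], x2]

The first expression, normalized: [[x1, x2], x3] - [[x1, x3], x2]
The second expression, normalized: -[[x1, x2], x3] + [[x1, x3], x2]
Different reductions; not equal.


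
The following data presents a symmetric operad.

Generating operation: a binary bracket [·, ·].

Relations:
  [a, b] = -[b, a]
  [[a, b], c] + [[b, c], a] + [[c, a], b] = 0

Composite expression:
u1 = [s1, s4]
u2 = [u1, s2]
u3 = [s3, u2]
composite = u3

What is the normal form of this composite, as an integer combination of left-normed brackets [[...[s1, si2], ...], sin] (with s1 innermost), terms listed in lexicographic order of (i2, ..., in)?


-[[[s1, s4], s2], s3]

Left-normed coefficients sit on the s1-initial expansion words.
Composite bracket: [s3, [[s1, s4], s2]]
Expanding via [a, b] = ab - ba: 8 signed words (2^3 = 8).
Words beginning with s1 determine it all:
  sign of s1s4s2s3 is -1, so it contributes -[[[s1, s4], s2], s3]


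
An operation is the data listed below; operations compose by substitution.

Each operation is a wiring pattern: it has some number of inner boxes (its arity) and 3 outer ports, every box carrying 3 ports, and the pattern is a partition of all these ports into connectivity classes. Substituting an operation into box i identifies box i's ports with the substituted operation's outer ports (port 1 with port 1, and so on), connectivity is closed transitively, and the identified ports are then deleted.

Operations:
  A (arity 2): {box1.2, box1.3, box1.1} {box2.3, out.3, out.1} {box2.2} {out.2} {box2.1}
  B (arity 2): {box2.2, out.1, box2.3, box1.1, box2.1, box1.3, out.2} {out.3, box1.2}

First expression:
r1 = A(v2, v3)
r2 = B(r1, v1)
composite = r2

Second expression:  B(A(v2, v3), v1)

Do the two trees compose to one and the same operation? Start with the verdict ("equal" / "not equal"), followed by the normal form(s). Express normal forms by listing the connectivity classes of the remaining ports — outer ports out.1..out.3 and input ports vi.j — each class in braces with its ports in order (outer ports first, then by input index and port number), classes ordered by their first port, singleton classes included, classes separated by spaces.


equal — both sides give {out.1, out.2, v1.1, v1.2, v1.3, v3.3} {out.3} {v2.1, v2.2, v2.3} {v3.1} {v3.2}

The first composite normalizes to {out.1, out.2, v1.1, v1.2, v1.3, v3.3} {out.3} {v2.1, v2.2, v2.3} {v3.1} {v3.2}
The second composite normalizes to {out.1, out.2, v1.1, v1.2, v1.3, v3.3} {out.3} {v2.1, v2.2, v2.3} {v3.1} {v3.2}
Identical normal forms: equal.


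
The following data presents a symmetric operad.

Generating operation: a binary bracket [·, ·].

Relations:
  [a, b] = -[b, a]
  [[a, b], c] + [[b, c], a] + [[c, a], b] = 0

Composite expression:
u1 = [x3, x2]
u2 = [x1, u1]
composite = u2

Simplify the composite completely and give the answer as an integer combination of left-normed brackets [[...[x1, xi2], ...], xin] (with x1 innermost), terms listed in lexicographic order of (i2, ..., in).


-[[x1, x2], x3] + [[x1, x3], x2]

Skip Jacobi rewriting: expand, keep x1-initial words, read off terms.
Composite bracket: [x1, [x3, x2]]
The bracket unfolds into 4 signed words via [a, b] = ab - ba (2^2 = 4).
Only words starting with x1 matter:
  from x1x2x3, sign -1: term -[[x1, x2], x3]
  from x1x3x2, sign +1: term +[[x1, x3], x2]


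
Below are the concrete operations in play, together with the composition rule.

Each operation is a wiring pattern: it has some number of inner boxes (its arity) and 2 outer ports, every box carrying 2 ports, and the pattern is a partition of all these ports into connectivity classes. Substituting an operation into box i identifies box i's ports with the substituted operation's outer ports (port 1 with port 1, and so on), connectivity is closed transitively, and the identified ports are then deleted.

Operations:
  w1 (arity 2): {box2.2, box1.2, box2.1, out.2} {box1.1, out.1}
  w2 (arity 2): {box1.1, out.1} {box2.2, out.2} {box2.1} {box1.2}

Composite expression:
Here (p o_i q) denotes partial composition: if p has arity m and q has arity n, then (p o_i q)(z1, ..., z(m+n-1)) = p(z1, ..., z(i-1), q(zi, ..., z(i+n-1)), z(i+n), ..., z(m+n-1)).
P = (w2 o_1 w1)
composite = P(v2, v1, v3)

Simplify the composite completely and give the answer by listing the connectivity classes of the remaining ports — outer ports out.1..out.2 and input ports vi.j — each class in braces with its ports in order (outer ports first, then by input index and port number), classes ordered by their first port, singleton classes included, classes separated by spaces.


{out.1, v2.1} {out.2, v3.2} {v1.1, v1.2, v2.2} {v3.1}

Reachability decides: close wires over w2-identified ports.
w1 over (v2, v1) gives {out.1, v2.1} {out.2, v1.1, v1.2, v2.2}, out.j being that stage's outer ports
w2 over (v2, v1, v3) gives {out.1, v2.1} {out.2, v3.2} {v1.1, v1.2, v2.2} {v3.1}, out.j being that stage's outer ports


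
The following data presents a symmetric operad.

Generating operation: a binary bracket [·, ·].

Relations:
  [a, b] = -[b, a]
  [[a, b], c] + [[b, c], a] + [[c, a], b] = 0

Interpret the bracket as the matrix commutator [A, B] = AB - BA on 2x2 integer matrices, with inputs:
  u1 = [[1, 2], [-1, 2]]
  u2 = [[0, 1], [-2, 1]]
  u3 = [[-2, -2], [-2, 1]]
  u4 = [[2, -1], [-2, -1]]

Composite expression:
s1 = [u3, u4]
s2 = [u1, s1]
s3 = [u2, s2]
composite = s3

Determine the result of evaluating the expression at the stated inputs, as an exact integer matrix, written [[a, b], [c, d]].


[u3, u4] = [[2, 9], [-12, -2]]
[u1, [u3, u4]] = [[-15, -17], [-16, 15]]
[u2, [u1, [u3, u4]]] = [[-50, 47], [44, 50]]

[[-50, 47], [44, 50]]


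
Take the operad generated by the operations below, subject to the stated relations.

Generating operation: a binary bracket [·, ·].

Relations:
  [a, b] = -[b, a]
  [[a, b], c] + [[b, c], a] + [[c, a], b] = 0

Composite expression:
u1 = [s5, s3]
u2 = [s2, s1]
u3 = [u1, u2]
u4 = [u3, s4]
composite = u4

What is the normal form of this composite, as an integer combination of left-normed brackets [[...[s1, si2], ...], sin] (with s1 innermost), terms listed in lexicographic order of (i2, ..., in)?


-[[[[s1, s2], s3], s5], s4] + [[[[s1, s2], s5], s3], s4]

In the tensor algebra, words opening s1 carry the s1-anchored form.
Composite bracket: [[[s5, s3], [s2, s1]], s4]
Each bracket splits as ab - ba, giving 16 signed words (2^4 = 16).
Collect the words opening with s1:
  s1s2s3s5s4 (sign -1) contributes -[[[[s1, s2], s3], s5], s4]
  s1s2s5s3s4 (sign +1) contributes +[[[[s1, s2], s5], s3], s4]


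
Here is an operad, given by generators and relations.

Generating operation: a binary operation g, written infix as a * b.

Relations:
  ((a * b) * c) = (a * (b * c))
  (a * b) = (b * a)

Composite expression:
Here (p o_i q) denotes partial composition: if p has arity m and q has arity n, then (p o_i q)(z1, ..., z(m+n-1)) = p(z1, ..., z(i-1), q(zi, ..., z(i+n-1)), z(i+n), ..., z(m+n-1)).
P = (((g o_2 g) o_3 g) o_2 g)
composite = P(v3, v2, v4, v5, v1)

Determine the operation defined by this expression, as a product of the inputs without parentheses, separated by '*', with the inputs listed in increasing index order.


Key point: g commutes, so take the v-inputs in any fixed order.
(v2 * v4) linearizes to v2 * v4
(v5 * v1) linearizes to v5 * v1
((v2 * v4) * (v5 * v1)) linearizes to v2 * v4 * v5 * v1
(v3 * ((v2 * v4) * (v5 * v1))) linearizes to v3 * v2 * v4 * v5 * v1
rearranged into index order: v1 * v2 * v3 * v4 * v5

v1 * v2 * v3 * v4 * v5


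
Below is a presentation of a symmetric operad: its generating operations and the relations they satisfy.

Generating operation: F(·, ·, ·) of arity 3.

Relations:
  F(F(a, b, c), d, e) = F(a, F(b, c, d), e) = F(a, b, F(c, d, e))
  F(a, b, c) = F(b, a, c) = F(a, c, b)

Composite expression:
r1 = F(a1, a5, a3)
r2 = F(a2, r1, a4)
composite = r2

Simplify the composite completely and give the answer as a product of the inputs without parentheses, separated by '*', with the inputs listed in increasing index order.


a1 * a2 * a3 * a4 * a5

Any arrangement under F is one operation, so sort the a-inputs.
F(a1, a5, a3) collapses to a1 * a5 * a3
F(a2, F(a1, a5, a3), a4) collapses to a2 * a1 * a5 * a3 * a4
putting the inputs in ascending order: a1 * a2 * a3 * a4 * a5


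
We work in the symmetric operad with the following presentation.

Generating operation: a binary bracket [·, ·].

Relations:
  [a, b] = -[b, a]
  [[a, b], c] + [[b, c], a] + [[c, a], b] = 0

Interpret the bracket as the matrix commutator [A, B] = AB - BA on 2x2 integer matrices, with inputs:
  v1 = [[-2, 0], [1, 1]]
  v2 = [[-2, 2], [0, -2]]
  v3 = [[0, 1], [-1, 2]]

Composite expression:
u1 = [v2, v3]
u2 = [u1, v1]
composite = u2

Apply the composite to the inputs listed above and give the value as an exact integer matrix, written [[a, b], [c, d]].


[[4, 12], [4, -4]]


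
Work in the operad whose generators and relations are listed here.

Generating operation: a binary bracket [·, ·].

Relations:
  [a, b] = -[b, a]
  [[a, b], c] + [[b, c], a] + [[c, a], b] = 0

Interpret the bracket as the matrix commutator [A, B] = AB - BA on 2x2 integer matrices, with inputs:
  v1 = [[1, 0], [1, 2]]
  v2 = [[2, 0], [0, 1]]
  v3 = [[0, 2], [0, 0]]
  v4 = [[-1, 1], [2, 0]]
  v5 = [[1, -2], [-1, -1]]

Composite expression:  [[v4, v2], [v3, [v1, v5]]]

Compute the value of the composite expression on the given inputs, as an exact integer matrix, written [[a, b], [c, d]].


[[16, 4], [8, -16]]

[v4, v2] = [[0, -1], [2, 0]]
[v1, v5] = [[2, 2], [1, -2]]
[v3, [v1, v5]] = [[2, -8], [0, -2]]
[[v4, v2], [v3, [v1, v5]]] = [[16, 4], [8, -16]]


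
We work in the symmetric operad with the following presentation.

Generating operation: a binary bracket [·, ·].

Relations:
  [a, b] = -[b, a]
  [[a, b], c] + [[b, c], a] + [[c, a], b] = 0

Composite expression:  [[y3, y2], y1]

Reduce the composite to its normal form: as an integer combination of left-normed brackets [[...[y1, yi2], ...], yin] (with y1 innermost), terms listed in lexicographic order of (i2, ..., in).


In the tensor algebra, words opening y1 carry the y1-anchored form.
Composite bracket: [[y3, y2], y1]
Under [a, b] = ab - ba we get 4 signed associative words (2^2 = 4).
Words beginning with y1 determine it all:
  from y1y2y3, sign +1: term +[[y1, y2], y3]
  from y1y3y2, sign -1: term -[[y1, y3], y2]

[[y1, y2], y3] - [[y1, y3], y2]


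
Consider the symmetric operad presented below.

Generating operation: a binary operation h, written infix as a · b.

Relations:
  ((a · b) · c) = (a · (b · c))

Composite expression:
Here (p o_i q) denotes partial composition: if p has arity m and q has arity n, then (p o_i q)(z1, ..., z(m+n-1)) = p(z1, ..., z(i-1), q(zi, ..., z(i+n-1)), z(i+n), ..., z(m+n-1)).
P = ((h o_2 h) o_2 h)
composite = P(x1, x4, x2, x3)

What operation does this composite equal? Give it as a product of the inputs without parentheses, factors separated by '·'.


x1 · x4 · x2 · x3

All parenthesizations of h agree; list the x-inputs left to right.
(x4 · x2) collapses to x4 · x2
((x4 · x2) · x3) collapses to x4 · x2 · x3
(x1 · ((x4 · x2) · x3)) collapses to x1 · x4 · x2 · x3


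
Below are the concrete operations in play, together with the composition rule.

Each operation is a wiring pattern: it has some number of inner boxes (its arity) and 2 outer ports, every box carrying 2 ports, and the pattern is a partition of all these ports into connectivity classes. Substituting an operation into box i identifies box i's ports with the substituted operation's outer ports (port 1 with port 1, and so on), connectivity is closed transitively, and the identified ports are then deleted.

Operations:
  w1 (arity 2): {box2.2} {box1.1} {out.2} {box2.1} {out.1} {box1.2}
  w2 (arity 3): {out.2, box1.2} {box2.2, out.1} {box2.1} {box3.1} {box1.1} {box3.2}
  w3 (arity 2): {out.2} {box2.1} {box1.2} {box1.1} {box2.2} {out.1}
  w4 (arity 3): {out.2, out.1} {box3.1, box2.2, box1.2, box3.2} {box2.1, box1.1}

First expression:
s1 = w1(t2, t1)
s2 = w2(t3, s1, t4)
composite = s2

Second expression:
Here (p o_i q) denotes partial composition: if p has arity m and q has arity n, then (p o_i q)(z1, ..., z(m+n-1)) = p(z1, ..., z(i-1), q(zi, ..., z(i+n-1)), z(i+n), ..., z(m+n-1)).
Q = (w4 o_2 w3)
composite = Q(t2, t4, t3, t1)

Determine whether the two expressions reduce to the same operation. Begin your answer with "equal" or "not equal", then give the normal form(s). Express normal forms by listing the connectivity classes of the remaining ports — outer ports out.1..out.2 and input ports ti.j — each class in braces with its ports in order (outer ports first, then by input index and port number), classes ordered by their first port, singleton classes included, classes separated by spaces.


Reducing the first expression gives {out.1} {out.2, t3.2} {t1.1} {t1.2} {t2.1} {t2.2} {t3.1} {t4.1} {t4.2}
Reducing the second expression gives {out.1, out.2} {t1.1, t1.2, t2.2} {t2.1} {t3.1} {t3.2} {t4.1} {t4.2}
They disagree, so not equal.

not equal — first {out.1} {out.2, t3.2} {t1.1} {t1.2} {t2.1} {t2.2} {t3.1} {t4.1} {t4.2}, second {out.1, out.2} {t1.1, t1.2, t2.2} {t2.1} {t3.1} {t3.2} {t4.1} {t4.2}
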